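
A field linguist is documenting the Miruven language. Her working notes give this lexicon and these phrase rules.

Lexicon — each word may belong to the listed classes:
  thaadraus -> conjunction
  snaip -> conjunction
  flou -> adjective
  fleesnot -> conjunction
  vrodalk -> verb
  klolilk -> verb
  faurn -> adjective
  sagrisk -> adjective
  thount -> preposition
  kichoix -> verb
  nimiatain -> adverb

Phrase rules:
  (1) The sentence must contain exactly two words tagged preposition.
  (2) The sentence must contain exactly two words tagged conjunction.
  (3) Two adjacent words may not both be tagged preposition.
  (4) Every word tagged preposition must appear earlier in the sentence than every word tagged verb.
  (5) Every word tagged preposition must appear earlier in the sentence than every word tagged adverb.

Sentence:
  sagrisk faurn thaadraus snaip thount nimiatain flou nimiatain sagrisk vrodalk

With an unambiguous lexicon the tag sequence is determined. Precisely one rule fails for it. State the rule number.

Fixed tagging: adjective adjective conjunction conjunction preposition adverb adjective adverb adjective verb.
Checking each rule: R1 fails, R2 ok, R3 ok, R4 ok, R5 ok.
Only rule 1 fails.

1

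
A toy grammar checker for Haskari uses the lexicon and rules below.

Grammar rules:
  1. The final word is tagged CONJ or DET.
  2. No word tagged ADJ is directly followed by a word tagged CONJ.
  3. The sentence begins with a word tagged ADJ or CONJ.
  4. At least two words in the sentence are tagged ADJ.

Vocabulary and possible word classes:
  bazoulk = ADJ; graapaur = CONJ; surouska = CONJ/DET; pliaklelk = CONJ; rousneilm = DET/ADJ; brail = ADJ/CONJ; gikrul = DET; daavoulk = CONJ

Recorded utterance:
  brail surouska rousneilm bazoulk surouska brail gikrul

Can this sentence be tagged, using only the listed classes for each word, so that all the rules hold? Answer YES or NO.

YES

Candidates per position — 1:brail {ADJ,CONJ}; 2:surouska {CONJ,DET}; 3:rousneilm {DET,ADJ}; 4:bazoulk {ADJ}; 5:surouska {CONJ,DET}; 6:brail {ADJ,CONJ}; 7:gikrul {DET}.
One satisfying assignment: CONJ CONJ ADJ ADJ DET CONJ DET.
Rule-by-rule: rule 1 ok; rule 2 ok; rule 3 ok; rule 4 ok.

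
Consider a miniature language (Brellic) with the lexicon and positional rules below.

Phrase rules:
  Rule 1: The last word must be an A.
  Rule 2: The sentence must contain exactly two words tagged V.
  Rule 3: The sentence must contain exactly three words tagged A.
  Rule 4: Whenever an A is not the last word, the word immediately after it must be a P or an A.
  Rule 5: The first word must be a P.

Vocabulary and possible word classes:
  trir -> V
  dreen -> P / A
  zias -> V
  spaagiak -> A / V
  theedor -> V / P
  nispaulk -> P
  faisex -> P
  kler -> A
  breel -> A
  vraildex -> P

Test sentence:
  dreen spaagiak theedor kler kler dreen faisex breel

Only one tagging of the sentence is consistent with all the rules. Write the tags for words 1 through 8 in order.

P V V A A P P A

Candidates per position — 1:dreen {P,A}; 2:spaagiak {A,V}; 3:theedor {V,P}; 4:kler {A}; 5:kler {A}; 6:dreen {P,A}; 7:faisex {P}; 8:breel {A}.
Position 1: A is ruled out by rule 3; that leaves P.
Position 2: A is ruled out by rule 2; that leaves V.
Position 3: P is ruled out by rule 2; that leaves V.
Position 6: A is ruled out by rule 3; that leaves P.
The unique satisfying tagging is: P V V A A P P A.
Verifying each rule — rule 1 ✓; rule 2 ✓; rule 3 ✓; rule 4 ✓; rule 5 ✓.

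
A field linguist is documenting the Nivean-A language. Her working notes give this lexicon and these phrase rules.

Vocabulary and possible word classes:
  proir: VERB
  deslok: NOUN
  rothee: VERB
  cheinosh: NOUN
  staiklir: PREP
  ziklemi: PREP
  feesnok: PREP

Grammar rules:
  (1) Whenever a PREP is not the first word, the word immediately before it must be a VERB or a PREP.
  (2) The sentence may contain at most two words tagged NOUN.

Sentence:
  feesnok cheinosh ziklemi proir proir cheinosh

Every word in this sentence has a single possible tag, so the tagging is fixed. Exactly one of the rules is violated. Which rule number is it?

Fixed tagging: PREP NOUN PREP VERB VERB NOUN.
Rule check: R1 ✗, R2 ✓.
Only rule 1 fails.

1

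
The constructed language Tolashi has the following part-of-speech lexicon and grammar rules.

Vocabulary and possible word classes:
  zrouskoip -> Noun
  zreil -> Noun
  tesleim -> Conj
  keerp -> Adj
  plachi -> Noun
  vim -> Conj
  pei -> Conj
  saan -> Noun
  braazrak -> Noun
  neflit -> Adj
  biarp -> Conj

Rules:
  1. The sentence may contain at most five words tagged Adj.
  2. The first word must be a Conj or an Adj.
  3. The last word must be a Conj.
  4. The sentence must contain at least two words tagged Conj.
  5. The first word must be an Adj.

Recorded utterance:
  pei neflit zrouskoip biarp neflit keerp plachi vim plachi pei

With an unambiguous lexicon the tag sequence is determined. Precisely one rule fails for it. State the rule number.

Fixed tagging: Conj Adj Noun Conj Adj Adj Noun Conj Noun Conj.
Applying the rules: R1 holds, R2 holds, R3 holds, R4 holds, R5 violated.
Only rule 5 fails.

5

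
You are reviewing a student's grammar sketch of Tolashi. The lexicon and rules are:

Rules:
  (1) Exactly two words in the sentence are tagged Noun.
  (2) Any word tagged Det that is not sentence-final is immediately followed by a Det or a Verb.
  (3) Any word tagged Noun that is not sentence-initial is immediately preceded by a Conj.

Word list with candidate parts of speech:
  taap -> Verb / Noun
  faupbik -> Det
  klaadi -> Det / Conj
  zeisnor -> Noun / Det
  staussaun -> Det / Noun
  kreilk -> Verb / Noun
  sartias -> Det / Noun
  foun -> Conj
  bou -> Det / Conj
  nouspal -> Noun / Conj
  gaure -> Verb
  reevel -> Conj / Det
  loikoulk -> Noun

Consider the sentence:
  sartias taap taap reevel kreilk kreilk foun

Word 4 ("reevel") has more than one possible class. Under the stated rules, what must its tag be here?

Candidates per position — 1:sartias {Det,Noun}; 2:taap {Verb,Noun}; 3:taap {Verb,Noun}; 4:reevel {Conj,Det}; 5:kreilk {Verb,Noun}; 6:kreilk {Verb,Noun}; 7:foun {Conj}.
Position 2: tagging it Noun would leave rule 3 unsatisfiable, so it must be Verb.
Position 3: tagging it Noun would leave rule 3 unsatisfiable, so it must be Verb.
Position 6: tagging it Noun would leave rule 3 unsatisfiable, so it must be Verb.
Position 1: tagging it Det would leave rule 1 unsatisfiable, so it must be Noun.
Position 5: tagging it Verb would leave rule 1 unsatisfiable, so it must be Noun.
Position 4: tagging it Det would leave rule 2 unsatisfiable, so it must be Conj.
The only consistent sequence is: Noun Verb Verb Conj Noun Verb Conj.
Rule-by-rule: rule 1 ✓; rule 2 ✓; rule 3 ✓.

Conj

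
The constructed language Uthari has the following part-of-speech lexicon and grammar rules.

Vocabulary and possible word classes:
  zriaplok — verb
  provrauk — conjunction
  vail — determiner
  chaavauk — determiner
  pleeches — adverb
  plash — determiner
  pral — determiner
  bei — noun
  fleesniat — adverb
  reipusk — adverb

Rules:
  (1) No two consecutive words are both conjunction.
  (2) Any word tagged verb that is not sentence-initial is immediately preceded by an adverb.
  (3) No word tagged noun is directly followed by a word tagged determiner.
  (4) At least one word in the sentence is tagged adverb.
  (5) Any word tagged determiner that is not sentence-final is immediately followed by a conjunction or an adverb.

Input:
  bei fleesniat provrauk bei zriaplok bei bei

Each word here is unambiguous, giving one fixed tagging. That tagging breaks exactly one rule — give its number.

2

Fixed tagging: noun adverb conjunction noun verb noun noun.
Applying the rules: R1 ok, R2 fails, R3 ok, R4 ok, R5 ok.
Only rule 2 fails.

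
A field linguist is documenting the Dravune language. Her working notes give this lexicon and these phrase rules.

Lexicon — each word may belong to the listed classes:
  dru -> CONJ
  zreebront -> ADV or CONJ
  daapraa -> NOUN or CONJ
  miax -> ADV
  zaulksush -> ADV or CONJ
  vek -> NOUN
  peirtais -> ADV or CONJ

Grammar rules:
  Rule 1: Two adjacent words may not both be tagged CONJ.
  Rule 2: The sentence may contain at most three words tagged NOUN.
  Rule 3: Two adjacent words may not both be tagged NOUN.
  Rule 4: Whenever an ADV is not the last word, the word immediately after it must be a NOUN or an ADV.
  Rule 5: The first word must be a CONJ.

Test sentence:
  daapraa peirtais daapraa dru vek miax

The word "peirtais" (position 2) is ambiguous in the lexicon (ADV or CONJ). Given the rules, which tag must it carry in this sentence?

Candidates per position — 1:daapraa {NOUN,CONJ}; 2:peirtais {ADV,CONJ}; 3:daapraa {NOUN,CONJ}; 4:dru {CONJ}; 5:vek {NOUN}; 6:miax {ADV}.
Word 1 cannot be NOUN — rule 5 would then fail for every completion. It is CONJ.
Word 2 cannot be CONJ — rule 1 would then fail for every completion. It is ADV.
Word 3 cannot be CONJ — rule 1 would then fail for every completion. It is NOUN.
So the tagging must be: CONJ ADV NOUN CONJ NOUN ADV.
Checking: rule 1 holds; rule 2 holds; rule 3 holds; rule 4 holds; rule 5 holds.

ADV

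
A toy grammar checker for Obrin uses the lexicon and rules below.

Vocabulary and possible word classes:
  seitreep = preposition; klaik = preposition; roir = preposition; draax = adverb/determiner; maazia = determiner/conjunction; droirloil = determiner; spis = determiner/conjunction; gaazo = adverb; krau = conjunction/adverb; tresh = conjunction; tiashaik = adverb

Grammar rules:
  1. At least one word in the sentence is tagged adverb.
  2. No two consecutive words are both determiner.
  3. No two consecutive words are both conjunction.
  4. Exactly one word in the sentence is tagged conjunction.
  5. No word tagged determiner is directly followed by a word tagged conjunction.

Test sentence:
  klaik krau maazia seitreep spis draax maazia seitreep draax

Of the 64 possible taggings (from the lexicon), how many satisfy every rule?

Candidates per position — 1:klaik {preposition}; 2:krau {conjunction,adverb}; 3:maazia {determiner,conjunction}; 4:seitreep {preposition}; 5:spis {determiner,conjunction}; 6:draax {adverb,determiner}; 7:maazia {determiner,conjunction}; 8:seitreep {preposition}; 9:draax {adverb,determiner}.
There are 64 candidate sequences in total.
Checking each against the rules leaves 8 sequences.
Count = 8.

8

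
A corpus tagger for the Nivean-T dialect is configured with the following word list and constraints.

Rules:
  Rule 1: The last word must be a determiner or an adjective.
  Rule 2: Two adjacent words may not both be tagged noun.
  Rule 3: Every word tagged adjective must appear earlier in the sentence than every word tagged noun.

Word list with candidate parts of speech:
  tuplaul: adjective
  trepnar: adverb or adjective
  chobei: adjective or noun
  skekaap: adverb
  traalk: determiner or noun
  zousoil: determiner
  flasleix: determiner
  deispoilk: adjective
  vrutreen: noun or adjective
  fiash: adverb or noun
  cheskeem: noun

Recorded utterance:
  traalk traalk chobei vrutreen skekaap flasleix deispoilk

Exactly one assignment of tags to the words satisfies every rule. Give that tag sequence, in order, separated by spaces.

Candidates per position — 1:traalk {determiner,noun}; 2:traalk {determiner,noun}; 3:chobei {adjective,noun}; 4:vrutreen {noun,adjective}; 5:skekaap {adverb}; 6:flasleix {determiner}; 7:deispoilk {adjective}.
Position 1: noun is ruled out by rule 3; that leaves determiner.
Position 2: noun is ruled out by rule 3; that leaves determiner.
Position 3: noun is ruled out by rule 3; that leaves adjective.
Position 4: noun is ruled out by rule 3; that leaves adjective.
That leaves exactly one tagging: determiner determiner adjective adjective adverb determiner adjective.
Rule-by-rule: rule 1 holds; rule 2 holds; rule 3 holds.

determiner determiner adjective adjective adverb determiner adjective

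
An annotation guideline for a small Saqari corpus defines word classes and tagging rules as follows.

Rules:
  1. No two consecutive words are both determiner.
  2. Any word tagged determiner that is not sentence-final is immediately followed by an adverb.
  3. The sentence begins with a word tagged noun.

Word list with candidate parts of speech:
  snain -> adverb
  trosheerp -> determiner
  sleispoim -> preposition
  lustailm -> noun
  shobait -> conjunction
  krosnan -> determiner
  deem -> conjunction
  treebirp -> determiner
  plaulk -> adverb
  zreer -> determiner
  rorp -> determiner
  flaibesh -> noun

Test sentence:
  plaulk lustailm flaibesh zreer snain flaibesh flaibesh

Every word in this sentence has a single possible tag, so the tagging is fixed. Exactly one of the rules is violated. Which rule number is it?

3

Fixed tagging: adverb noun noun determiner adverb noun noun.
Checking each rule: R1 ✓, R2 ✓, R3 ✗.
Only rule 3 fails.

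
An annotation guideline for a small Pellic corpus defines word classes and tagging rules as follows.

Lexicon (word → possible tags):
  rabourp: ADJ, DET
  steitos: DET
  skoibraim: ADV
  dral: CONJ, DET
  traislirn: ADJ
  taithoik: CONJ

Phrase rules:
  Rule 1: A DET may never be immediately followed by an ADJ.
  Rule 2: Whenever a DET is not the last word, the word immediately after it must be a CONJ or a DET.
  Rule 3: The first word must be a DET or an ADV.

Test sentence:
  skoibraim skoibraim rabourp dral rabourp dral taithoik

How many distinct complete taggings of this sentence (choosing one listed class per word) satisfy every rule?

Candidates per position — 1:skoibraim {ADV}; 2:skoibraim {ADV}; 3:rabourp {ADJ,DET}; 4:dral {CONJ,DET}; 5:rabourp {ADJ,DET}; 6:dral {CONJ,DET}; 7:taithoik {CONJ}.
There are 16 candidate sequences in total.
Checking each against the rules leaves 12 sequences.
Count = 12.

12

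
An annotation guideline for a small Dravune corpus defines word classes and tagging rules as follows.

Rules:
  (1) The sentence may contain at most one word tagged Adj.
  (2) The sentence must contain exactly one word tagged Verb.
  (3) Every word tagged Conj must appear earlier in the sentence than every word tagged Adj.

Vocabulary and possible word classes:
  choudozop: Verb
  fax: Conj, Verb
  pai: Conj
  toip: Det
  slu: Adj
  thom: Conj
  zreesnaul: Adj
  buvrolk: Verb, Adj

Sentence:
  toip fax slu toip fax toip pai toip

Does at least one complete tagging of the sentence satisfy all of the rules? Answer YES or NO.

Candidates per position — 1:toip {Det}; 2:fax {Conj,Verb}; 3:slu {Adj}; 4:toip {Det}; 5:fax {Conj,Verb}; 6:toip {Det}; 7:pai {Conj}; 8:toip {Det}.
Rule 3 cannot be satisfied by any choice of tags from the lexicon.
So there is no consistent tagging.

NO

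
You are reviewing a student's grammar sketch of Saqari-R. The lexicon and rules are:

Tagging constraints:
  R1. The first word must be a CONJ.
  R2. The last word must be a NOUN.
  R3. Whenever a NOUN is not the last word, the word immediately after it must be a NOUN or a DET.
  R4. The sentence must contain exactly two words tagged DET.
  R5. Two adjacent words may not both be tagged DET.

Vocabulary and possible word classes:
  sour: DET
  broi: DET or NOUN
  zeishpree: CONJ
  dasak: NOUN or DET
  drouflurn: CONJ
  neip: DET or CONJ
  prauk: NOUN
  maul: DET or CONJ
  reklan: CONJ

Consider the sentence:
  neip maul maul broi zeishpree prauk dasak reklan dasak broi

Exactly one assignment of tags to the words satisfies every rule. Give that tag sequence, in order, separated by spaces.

Candidates per position — 1:neip {DET,CONJ}; 2:maul {DET,CONJ}; 3:maul {DET,CONJ}; 4:broi {DET,NOUN}; 5:zeishpree {CONJ}; 6:prauk {NOUN}; 7:dasak {NOUN,DET}; 8:reklan {CONJ}; 9:dasak {NOUN,DET}; 10:broi {DET,NOUN}.
Word 1 cannot be DET — rule 1 would then fail for every completion. It is CONJ.
Word 4 cannot be NOUN — rule 3 would then fail for every completion. It is DET.
Word 7 cannot be NOUN — rule 3 would then fail for every completion. It is DET.
Word 9 cannot be DET — rule 4 would then fail for every completion. It is NOUN.
Word 10 cannot be DET — rule 2 would then fail for every completion. It is NOUN.
Word 2 cannot be DET — rule 4 would then fail for every completion. It is CONJ.
Word 3 cannot be DET — rule 4 would then fail for every completion. It is CONJ.
The only consistent sequence is: CONJ CONJ CONJ DET CONJ NOUN DET CONJ NOUN NOUN.
Verifying each rule — rule 1 holds; rule 2 holds; rule 3 holds; rule 4 holds; rule 5 holds.

CONJ CONJ CONJ DET CONJ NOUN DET CONJ NOUN NOUN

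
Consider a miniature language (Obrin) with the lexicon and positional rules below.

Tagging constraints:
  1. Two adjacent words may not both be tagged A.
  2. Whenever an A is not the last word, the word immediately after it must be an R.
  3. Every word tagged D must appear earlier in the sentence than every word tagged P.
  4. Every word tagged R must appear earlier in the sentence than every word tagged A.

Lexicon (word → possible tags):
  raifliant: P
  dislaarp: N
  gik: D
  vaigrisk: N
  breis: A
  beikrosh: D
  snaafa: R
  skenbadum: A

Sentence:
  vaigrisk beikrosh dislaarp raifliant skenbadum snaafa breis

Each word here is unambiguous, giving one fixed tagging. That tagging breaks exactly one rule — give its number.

4

Fixed tagging: N D N P A R A.
Applying the rules: R1 ✓, R2 ✓, R3 ✓, R4 ✗.
Only rule 4 fails.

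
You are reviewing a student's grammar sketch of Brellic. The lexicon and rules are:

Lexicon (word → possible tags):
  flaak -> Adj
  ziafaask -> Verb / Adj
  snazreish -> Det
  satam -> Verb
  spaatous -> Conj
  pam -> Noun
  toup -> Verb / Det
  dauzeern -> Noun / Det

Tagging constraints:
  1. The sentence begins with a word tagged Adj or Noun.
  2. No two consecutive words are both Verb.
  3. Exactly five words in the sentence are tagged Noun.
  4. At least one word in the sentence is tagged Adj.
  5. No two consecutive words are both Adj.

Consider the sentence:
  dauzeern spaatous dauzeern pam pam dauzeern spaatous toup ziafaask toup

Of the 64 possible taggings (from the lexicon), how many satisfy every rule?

Candidates per position — 1:dauzeern {Noun,Det}; 2:spaatous {Conj}; 3:dauzeern {Noun,Det}; 4:pam {Noun}; 5:pam {Noun}; 6:dauzeern {Noun,Det}; 7:spaatous {Conj}; 8:toup {Verb,Det}; 9:ziafaask {Verb,Adj}; 10:toup {Verb,Det}.
There are 64 candidate sequences in total.
The sequences that satisfy every rule: Noun Conj Noun Noun Noun Noun Conj Verb Adj Verb; Noun Conj Noun Noun Noun Noun Conj Verb Adj Det; Noun Conj Noun Noun Noun Noun Conj Det Adj Verb; Noun Conj Noun Noun Noun Noun Conj Det Adj Det.
Count = 4.

4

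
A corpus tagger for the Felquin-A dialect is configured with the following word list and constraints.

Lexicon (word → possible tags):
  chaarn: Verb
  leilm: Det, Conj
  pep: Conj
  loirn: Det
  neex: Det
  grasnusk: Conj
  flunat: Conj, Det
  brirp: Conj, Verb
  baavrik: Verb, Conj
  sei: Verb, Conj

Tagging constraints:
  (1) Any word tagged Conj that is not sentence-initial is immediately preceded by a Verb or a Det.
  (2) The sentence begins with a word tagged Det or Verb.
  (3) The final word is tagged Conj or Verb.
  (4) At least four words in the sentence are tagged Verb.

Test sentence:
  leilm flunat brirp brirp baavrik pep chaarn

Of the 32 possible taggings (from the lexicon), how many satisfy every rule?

2

Candidates per position — 1:leilm {Det,Conj}; 2:flunat {Conj,Det}; 3:brirp {Conj,Verb}; 4:brirp {Conj,Verb}; 5:baavrik {Verb,Conj}; 6:pep {Conj}; 7:chaarn {Verb}.
There are 32 candidate sequences in total.
The sequences that satisfy every rule: Det Conj Verb Verb Verb Conj Verb; Det Det Verb Verb Verb Conj Verb.
Count = 2.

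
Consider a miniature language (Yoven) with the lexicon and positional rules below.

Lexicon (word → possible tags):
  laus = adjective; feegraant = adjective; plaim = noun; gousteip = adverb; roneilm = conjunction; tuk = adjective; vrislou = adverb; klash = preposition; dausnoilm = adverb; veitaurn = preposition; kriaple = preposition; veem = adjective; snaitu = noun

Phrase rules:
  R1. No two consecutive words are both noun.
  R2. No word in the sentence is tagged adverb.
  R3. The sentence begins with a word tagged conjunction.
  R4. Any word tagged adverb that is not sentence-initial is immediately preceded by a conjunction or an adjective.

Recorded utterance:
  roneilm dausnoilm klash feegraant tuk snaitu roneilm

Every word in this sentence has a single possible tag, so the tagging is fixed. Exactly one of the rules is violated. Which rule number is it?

Fixed tagging: conjunction adverb preposition adjective adjective noun conjunction.
Rule check: R1 ok, R2 fails, R3 ok, R4 ok.
Only rule 2 fails.

2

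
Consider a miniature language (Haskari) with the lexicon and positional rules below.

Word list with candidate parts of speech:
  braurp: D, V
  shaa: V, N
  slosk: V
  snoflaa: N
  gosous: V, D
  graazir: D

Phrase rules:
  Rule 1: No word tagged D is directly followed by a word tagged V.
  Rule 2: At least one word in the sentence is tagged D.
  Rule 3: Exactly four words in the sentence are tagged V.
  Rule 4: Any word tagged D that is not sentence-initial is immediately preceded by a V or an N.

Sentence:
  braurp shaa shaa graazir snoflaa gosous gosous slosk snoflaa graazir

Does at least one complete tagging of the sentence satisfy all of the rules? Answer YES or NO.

YES

Candidates per position — 1:braurp {D,V}; 2:shaa {V,N}; 3:shaa {V,N}; 4:graazir {D}; 5:snoflaa {N}; 6:gosous {V,D}; 7:gosous {V,D}; 8:slosk {V}; 9:snoflaa {N}; 10:graazir {D}.
One satisfying assignment: V N N D N V V V N D.
Rule-by-rule: rule 1 ok; rule 2 ok; rule 3 ok; rule 4 ok.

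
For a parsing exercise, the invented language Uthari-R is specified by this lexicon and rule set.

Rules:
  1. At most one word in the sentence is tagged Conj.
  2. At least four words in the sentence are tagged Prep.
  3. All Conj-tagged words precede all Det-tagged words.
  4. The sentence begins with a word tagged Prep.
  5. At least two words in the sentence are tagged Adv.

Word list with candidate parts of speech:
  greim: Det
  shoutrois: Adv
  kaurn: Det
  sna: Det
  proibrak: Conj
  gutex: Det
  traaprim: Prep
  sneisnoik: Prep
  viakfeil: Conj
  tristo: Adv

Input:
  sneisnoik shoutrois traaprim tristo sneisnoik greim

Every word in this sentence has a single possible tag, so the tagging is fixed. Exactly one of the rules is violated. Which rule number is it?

Fixed tagging: Prep Adv Prep Adv Prep Det.
Checking each rule: R1 ✓, R2 ✗, R3 ✓, R4 ✓, R5 ✓.
Only rule 2 fails.

2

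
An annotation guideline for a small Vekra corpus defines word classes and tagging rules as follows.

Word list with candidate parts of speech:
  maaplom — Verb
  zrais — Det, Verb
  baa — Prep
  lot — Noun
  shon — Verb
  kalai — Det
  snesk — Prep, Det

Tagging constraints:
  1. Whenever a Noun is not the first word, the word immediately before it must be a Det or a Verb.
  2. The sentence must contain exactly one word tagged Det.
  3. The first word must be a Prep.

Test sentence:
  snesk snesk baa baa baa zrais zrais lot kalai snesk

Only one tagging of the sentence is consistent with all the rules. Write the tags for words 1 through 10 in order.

Prep Prep Prep Prep Prep Verb Verb Noun Det Prep

Candidates per position — 1:snesk {Prep,Det}; 2:snesk {Prep,Det}; 3:baa {Prep}; 4:baa {Prep}; 5:baa {Prep}; 6:zrais {Det,Verb}; 7:zrais {Det,Verb}; 8:lot {Noun}; 9:kalai {Det}; 10:snesk {Prep,Det}.
If word 1 were Det, no tagging could satisfy rule 2; so word 1 is Prep.
If word 2 were Det, no tagging could satisfy rule 2; so word 2 is Prep.
If word 6 were Det, no tagging could satisfy rule 2; so word 6 is Verb.
If word 7 were Det, no tagging could satisfy rule 2; so word 7 is Verb.
If word 10 were Det, no tagging could satisfy rule 2; so word 10 is Prep.
The unique satisfying tagging is: Prep Prep Prep Prep Prep Verb Verb Noun Det Prep.
Check: rule 1 ok; rule 2 ok; rule 3 ok.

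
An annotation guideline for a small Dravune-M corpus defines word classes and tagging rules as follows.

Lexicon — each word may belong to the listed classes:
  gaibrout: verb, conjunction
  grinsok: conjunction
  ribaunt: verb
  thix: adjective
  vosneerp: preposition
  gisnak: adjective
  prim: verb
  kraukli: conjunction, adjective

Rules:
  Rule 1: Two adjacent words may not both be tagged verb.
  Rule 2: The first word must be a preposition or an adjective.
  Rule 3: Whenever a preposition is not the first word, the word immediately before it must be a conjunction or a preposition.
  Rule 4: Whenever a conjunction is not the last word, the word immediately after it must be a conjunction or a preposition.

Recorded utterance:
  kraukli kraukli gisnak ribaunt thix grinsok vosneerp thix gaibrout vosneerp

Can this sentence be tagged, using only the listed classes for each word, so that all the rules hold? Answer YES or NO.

Candidates per position — 1:kraukli {conjunction,adjective}; 2:kraukli {conjunction,adjective}; 3:gisnak {adjective}; 4:ribaunt {verb}; 5:thix {adjective}; 6:grinsok {conjunction}; 7:vosneerp {preposition}; 8:thix {adjective}; 9:gaibrout {verb,conjunction}; 10:vosneerp {preposition}.
One satisfying assignment: adjective adjective adjective verb adjective conjunction preposition adjective conjunction preposition.
Verifying each rule — rule 1 satisfied; rule 2 satisfied; rule 3 satisfied; rule 4 satisfied.

YES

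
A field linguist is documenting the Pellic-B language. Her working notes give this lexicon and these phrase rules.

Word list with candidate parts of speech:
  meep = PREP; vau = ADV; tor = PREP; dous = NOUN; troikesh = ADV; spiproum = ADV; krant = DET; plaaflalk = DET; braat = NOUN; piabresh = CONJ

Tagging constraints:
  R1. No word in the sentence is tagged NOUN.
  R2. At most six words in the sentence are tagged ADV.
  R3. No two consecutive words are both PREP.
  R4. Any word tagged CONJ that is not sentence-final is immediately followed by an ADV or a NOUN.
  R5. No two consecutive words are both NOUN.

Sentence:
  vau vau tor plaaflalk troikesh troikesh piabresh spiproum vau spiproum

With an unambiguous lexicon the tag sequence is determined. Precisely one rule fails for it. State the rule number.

Fixed tagging: ADV ADV PREP DET ADV ADV CONJ ADV ADV ADV.
Applying the rules: R1 holds, R2 violated, R3 holds, R4 holds, R5 holds.
Only rule 2 fails.

2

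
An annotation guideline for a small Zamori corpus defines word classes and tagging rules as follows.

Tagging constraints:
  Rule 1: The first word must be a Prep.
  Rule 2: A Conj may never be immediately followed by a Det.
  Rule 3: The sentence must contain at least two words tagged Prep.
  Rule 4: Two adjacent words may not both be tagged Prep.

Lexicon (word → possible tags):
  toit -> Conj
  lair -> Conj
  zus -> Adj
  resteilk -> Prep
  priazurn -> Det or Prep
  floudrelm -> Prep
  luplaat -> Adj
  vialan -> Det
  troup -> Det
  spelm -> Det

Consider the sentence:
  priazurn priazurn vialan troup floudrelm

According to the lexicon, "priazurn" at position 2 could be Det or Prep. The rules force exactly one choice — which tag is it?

Det

Candidates per position — 1:priazurn {Det,Prep}; 2:priazurn {Det,Prep}; 3:vialan {Det}; 4:troup {Det}; 5:floudrelm {Prep}.
At position 1, choosing Det makes rule 1 impossible to satisfy; hence Prep.
At position 2, choosing Prep makes rule 4 impossible to satisfy; hence Det.
The only consistent sequence is: Prep Det Det Det Prep.
Checking: rule 1 ok; rule 2 ok; rule 3 ok; rule 4 ok.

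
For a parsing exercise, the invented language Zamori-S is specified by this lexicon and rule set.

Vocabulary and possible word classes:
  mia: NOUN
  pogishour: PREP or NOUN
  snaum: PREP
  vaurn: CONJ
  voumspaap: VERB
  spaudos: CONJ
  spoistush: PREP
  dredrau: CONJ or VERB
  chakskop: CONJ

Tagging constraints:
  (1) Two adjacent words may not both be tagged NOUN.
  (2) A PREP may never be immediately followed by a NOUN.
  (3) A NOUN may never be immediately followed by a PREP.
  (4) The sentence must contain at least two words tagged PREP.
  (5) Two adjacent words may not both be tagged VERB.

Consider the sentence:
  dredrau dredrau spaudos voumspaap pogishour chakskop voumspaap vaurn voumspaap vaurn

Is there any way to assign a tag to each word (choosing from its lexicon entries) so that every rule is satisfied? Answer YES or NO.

NO

Candidates per position — 1:dredrau {CONJ,VERB}; 2:dredrau {CONJ,VERB}; 3:spaudos {CONJ}; 4:voumspaap {VERB}; 5:pogishour {PREP,NOUN}; 6:chakskop {CONJ}; 7:voumspaap {VERB}; 8:vaurn {CONJ}; 9:voumspaap {VERB}; 10:vaurn {CONJ}.
Rule 4 cannot be satisfied by any choice of tags from the lexicon.
So there is no consistent tagging.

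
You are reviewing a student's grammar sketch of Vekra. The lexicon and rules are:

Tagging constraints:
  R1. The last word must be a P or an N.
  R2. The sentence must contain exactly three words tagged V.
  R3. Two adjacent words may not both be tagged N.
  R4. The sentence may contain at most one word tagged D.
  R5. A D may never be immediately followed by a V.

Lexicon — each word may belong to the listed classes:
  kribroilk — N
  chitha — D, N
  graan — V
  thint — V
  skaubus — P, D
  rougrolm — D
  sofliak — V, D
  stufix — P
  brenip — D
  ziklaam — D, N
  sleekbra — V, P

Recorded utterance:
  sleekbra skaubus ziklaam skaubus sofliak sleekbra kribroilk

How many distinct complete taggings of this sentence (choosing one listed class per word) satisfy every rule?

3

Candidates per position — 1:sleekbra {V,P}; 2:skaubus {P,D}; 3:ziklaam {D,N}; 4:skaubus {P,D}; 5:sofliak {V,D}; 6:sleekbra {V,P}; 7:kribroilk {N}.
There are 64 candidate sequences in total.
The sequences that satisfy every rule: V P D P V V N; V P N P V V N; V D N P V V N.
Count = 3.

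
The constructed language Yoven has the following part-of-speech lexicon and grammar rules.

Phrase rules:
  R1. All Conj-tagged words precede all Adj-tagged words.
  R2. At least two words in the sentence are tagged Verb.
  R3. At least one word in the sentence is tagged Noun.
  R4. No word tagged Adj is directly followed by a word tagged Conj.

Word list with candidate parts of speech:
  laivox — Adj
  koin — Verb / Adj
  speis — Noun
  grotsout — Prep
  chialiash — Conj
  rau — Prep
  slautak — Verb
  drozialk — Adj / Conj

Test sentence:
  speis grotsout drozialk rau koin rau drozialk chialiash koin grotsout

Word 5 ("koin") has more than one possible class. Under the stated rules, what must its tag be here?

Verb

Candidates per position — 1:speis {Noun}; 2:grotsout {Prep}; 3:drozialk {Adj,Conj}; 4:rau {Prep}; 5:koin {Verb,Adj}; 6:rau {Prep}; 7:drozialk {Adj,Conj}; 8:chialiash {Conj}; 9:koin {Verb,Adj}; 10:grotsout {Prep}.
If word 3 were Adj, no tagging could satisfy rule 1; so word 3 is Conj.
If word 5 were Adj, no tagging could satisfy rule 1; so word 5 is Verb.
If word 7 were Adj, no tagging could satisfy rule 1; so word 7 is Conj.
If word 9 were Adj, no tagging could satisfy rule 2; so word 9 is Verb.
The only consistent sequence is: Noun Prep Conj Prep Verb Prep Conj Conj Verb Prep.
Checking: rule 1 ✓; rule 2 ✓; rule 3 ✓; rule 4 ✓.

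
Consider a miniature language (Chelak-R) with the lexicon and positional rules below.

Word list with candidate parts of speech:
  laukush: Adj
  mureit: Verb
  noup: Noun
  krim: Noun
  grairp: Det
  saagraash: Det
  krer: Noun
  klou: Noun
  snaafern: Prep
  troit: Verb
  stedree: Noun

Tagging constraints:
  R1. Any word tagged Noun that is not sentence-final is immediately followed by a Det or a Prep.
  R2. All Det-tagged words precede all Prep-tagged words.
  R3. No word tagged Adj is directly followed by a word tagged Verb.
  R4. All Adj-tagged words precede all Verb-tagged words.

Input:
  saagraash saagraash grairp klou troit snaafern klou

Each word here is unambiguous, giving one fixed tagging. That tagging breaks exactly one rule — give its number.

1

Fixed tagging: Det Det Det Noun Verb Prep Noun.
Checking each rule: R1 fails, R2 ok, R3 ok, R4 ok.
Only rule 1 fails.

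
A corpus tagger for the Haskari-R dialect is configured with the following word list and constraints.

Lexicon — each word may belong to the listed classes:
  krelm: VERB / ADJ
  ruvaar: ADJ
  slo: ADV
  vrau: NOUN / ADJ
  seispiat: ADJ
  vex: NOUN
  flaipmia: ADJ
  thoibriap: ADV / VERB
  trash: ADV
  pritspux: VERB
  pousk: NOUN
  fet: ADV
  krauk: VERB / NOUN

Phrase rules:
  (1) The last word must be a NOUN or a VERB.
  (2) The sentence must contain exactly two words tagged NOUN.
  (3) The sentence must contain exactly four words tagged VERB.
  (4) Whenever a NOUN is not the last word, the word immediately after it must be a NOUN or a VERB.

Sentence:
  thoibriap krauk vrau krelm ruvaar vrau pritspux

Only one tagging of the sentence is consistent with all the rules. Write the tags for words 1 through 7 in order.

Candidates per position — 1:thoibriap {ADV,VERB}; 2:krauk {VERB,NOUN}; 3:vrau {NOUN,ADJ}; 4:krelm {VERB,ADJ}; 5:ruvaar {ADJ}; 6:vrau {NOUN,ADJ}; 7:pritspux {VERB}.
Position 1: ADV is ruled out by rule 3; that leaves VERB.
Position 2: NOUN is ruled out by rule 3; that leaves VERB.
Position 3: ADJ is ruled out by rule 2; that leaves NOUN.
Position 4: ADJ is ruled out by rule 3; that leaves VERB.
Position 6: ADJ is ruled out by rule 2; that leaves NOUN.
So the tagging must be: VERB VERB NOUN VERB ADJ NOUN VERB.
Checking: rule 1 holds; rule 2 holds; rule 3 holds; rule 4 holds.

VERB VERB NOUN VERB ADJ NOUN VERB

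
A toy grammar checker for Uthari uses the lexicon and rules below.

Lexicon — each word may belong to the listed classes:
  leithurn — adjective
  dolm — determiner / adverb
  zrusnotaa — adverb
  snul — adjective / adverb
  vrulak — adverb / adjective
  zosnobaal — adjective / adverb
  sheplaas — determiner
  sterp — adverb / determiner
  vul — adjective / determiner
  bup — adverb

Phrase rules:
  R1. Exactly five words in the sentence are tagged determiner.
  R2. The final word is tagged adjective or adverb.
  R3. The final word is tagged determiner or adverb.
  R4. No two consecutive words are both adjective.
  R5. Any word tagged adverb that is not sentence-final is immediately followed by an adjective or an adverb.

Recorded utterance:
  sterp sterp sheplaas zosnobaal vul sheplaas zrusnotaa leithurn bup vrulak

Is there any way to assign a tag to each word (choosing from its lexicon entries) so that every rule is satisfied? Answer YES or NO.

Candidates per position — 1:sterp {adverb,determiner}; 2:sterp {adverb,determiner}; 3:sheplaas {determiner}; 4:zosnobaal {adjective,adverb}; 5:vul {adjective,determiner}; 6:sheplaas {determiner}; 7:zrusnotaa {adverb}; 8:leithurn {adjective}; 9:bup {adverb}; 10:vrulak {adverb,adjective}.
One satisfying assignment: determiner determiner determiner adjective determiner determiner adverb adjective adverb adverb.
Rule-by-rule: rule 1 ok; rule 2 ok; rule 3 ok; rule 4 ok; rule 5 ok.

YES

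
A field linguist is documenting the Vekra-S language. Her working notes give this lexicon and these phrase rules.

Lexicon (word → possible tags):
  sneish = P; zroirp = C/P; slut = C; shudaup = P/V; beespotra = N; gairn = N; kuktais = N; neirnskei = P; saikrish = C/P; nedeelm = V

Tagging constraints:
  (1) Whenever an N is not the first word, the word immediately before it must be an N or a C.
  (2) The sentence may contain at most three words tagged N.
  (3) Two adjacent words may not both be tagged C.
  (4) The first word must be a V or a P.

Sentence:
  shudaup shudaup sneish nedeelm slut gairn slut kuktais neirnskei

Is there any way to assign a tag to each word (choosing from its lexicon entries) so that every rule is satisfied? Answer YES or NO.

YES

Candidates per position — 1:shudaup {P,V}; 2:shudaup {P,V}; 3:sneish {P}; 4:nedeelm {V}; 5:slut {C}; 6:gairn {N}; 7:slut {C}; 8:kuktais {N}; 9:neirnskei {P}.
One satisfying assignment: P P P V C N C N P.
Rule-by-rule: rule 1 ok; rule 2 ok; rule 3 ok; rule 4 ok.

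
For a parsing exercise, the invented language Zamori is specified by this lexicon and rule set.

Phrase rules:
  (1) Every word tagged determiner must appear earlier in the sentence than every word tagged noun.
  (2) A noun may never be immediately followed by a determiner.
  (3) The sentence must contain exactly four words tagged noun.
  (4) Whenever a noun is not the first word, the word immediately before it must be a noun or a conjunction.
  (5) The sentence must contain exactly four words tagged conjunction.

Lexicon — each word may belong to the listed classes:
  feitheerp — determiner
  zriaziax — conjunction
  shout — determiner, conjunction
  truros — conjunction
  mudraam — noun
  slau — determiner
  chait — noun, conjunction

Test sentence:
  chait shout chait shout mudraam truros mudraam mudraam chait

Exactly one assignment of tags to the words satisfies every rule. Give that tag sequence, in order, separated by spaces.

conjunction determiner conjunction conjunction noun conjunction noun noun noun

Candidates per position — 1:chait {noun,conjunction}; 2:shout {determiner,conjunction}; 3:chait {noun,conjunction}; 4:shout {determiner,conjunction}; 5:mudraam {noun}; 6:truros {conjunction}; 7:mudraam {noun}; 8:mudraam {noun}; 9:chait {noun,conjunction}.
Word 4 cannot be determiner — rule 4 would then fail for every completion. It is conjunction.
The remaining ambiguous positions (1, 2, 3, 9) are resolved jointly — only one combination satisfies every rule.
So the tagging must be: conjunction determiner conjunction conjunction noun conjunction noun noun noun.
Verifying each rule — rule 1 satisfied; rule 2 satisfied; rule 3 satisfied; rule 4 satisfied; rule 5 satisfied.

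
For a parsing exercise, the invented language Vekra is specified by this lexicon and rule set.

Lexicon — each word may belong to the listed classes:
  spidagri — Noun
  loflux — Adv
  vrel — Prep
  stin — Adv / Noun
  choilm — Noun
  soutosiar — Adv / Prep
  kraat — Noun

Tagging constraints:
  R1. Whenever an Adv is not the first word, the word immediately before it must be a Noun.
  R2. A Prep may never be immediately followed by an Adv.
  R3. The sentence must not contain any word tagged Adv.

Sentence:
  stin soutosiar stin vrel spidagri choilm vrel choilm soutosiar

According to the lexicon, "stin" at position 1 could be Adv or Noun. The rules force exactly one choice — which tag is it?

Candidates per position — 1:stin {Adv,Noun}; 2:soutosiar {Adv,Prep}; 3:stin {Adv,Noun}; 4:vrel {Prep}; 5:spidagri {Noun}; 6:choilm {Noun}; 7:vrel {Prep}; 8:choilm {Noun}; 9:soutosiar {Adv,Prep}.
Position 1: Adv is ruled out by rule 3; that leaves Noun.
Position 2: Adv is ruled out by rule 3; that leaves Prep.
Position 3: Adv is ruled out by rule 1; that leaves Noun.
Position 9: Adv is ruled out by rule 3; that leaves Prep.
The unique satisfying tagging is: Noun Prep Noun Prep Noun Noun Prep Noun Prep.
Checking: rule 1 ok; rule 2 ok; rule 3 ok.

Noun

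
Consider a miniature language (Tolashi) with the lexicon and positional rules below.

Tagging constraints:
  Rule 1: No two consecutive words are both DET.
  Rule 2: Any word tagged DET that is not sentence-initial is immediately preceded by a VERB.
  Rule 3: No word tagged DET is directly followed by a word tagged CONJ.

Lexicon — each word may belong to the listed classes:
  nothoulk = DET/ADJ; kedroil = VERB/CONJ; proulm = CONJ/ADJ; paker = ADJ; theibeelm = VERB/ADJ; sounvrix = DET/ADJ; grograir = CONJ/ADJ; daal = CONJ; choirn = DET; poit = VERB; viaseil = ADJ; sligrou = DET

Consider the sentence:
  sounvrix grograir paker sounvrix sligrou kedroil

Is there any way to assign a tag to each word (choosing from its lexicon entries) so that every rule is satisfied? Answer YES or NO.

NO

Candidates per position — 1:sounvrix {DET,ADJ}; 2:grograir {CONJ,ADJ}; 3:paker {ADJ}; 4:sounvrix {DET,ADJ}; 5:sligrou {DET}; 6:kedroil {VERB,CONJ}.
Rule 2 cannot be satisfied by any choice of tags from the lexicon.
So there is no consistent tagging.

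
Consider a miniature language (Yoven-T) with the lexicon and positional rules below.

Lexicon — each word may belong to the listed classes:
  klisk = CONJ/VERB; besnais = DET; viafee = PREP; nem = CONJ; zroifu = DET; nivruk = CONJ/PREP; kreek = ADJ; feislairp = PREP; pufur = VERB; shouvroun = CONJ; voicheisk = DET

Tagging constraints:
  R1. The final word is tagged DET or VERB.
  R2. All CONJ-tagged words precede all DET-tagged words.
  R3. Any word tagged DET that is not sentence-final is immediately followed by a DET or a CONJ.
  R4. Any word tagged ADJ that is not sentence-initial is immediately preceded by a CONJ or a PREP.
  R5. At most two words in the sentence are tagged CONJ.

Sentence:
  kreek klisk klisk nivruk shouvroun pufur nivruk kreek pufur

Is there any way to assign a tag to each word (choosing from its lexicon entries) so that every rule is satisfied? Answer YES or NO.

YES

Candidates per position — 1:kreek {ADJ}; 2:klisk {CONJ,VERB}; 3:klisk {CONJ,VERB}; 4:nivruk {CONJ,PREP}; 5:shouvroun {CONJ}; 6:pufur {VERB}; 7:nivruk {CONJ,PREP}; 8:kreek {ADJ}; 9:pufur {VERB}.
One satisfying assignment: ADJ VERB VERB CONJ CONJ VERB PREP ADJ VERB.
Check: rule 1 ✓; rule 2 ✓; rule 3 ✓; rule 4 ✓; rule 5 ✓.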